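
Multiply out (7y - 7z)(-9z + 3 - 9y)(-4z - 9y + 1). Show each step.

(7y - 7z)(-9z + 3 - 9y)(-4z - 9y + 1)
= (-63yz + 21y - 63y² + 63z² - 21z + 63yz)(-4z - 9y + 1)    [distributive law]
= (21y - 63y² + 63z² - 21z)(-4z - 9y + 1)    [combine like terms]
= -84yz - 189y² + 21y + 252y²z + 567y³ - 63y² - 252z³ - 567yz² + 63z² + 84z² + 189yz - 21z    [distributive law]
= 105yz - 252y² + 21y + 252y²z + 567y³ - 252z³ - 567yz² + 147z² - 21z    [combine like terms]

105yz - 252y² + 21y + 252y²z + 567y³ - 252z³ - 567yz² + 147z² - 21z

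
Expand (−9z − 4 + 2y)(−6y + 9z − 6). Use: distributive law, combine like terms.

(−9z − 4 + 2y)(−6y + 9z − 6)
= 54yz − 81z^2 + 54z + 24y − 36z + 24 − 12y^2 + 18yz − 12y    [distributive law]
= 72yz − 81z^2 + 18z + 12y + 24 − 12y^2    [combine like terms]

72yz − 81z^2 + 18z + 12y + 24 − 12y^2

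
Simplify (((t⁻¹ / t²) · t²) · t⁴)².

(((t⁻¹ / t²) · t²) · t⁴)²
= (((t⁻¹ / t²) · t²)²) · ((t⁴)²)    [power of a product]
= (((t⁻¹ / t²)²) · ((t²)²)) · ((t⁴)²)    [power of a product]
= ((((t⁻¹)²) / ((t²)²)) · ((t²)²)) · ((t⁴)²)    [power of a quotient]
= ((t⁻² / ((t²)²)) · ((t²)²)) · ((t⁴)²)    [power of a power]
= ((t⁻² / t⁴) · ((t²)²)) · ((t⁴)²)    [power of a power]
= (t⁻⁶ · ((t²)²)) · ((t⁴)²)    [quotient of powers]
= (t⁻⁶ · t⁴) · ((t⁴)²)    [power of a power]
= t⁻² · ((t⁴)²)    [product of powers]
= t⁻² · t⁸    [power of a power]
= t⁶    [product of powers]

t⁶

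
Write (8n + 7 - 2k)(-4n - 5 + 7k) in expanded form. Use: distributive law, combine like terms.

(8n + 7 - 2k)(-4n - 5 + 7k)
= -32n^2 - 40n + 56kn - 28n - 35 + 49k + 8kn + 10k - 14k^2    [distributive law]
= -32n^2 - 68n + 64kn - 35 + 59k - 14k^2    [combine like terms]

-32n^2 - 68n + 64kn - 35 + 59k - 14k^2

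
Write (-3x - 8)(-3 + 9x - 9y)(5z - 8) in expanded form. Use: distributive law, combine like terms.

-315xz + 504x - 135x^2z + 216x^2 + 135xyz - 216xy + 120z - 192 + 360yz - 576y

(-3x - 8)(-3 + 9x - 9y)(5z - 8)
= (9x - 27x^2 + 27xy + 24 - 72x + 72y)(5z - 8)    [distributive law]
= (-63x - 27x^2 + 27xy + 24 + 72y)(5z - 8)    [combine like terms]
= -315xz + 504x - 135x^2z + 216x^2 + 135xyz - 216xy + 120z - 192 + 360yz - 576y    [distributive law]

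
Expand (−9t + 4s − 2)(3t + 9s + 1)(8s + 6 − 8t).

(−9t + 4s − 2)(3t + 9s + 1)(8s + 6 − 8t)
= (−27t^2 − 81st − 9t + 12st + 36s^2 + 4s − 6t − 18s − 2)(8s + 6 − 8t)    [distributive law]
= (−27t^2 − 69st − 15t + 36s^2 − 14s − 2)(8s + 6 − 8t)    [combine like terms]
= −216st^2 − 162t^2 + 216t^3 − 552s^2t − 414st + 552st^2 − 120st − 90t + 120t^2 + 288s^3 + 216s^2 − 288s^2t − 112s^2 − 84s + 112st − 16s − 12 + 16t    [distributive law]
= 336st^2 − 42t^2 + 216t^3 − 840s^2t − 422st − 74t + 288s^3 + 104s^2 − 100s − 12    [combine like terms]

336st^2 − 42t^2 + 216t^3 − 840s^2t − 422st − 74t + 288s^3 + 104s^2 − 100s − 12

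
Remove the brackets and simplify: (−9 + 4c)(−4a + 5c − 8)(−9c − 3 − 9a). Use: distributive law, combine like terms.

(−9 + 4c)(−4a + 5c − 8)(−9c − 3 − 9a)
= (36a − 45c + 72 − 16ac + 20c^2 − 32c)(−9c − 3 − 9a)    [distributive law]
= (36a − 77c + 72 − 16ac + 20c^2)(−9c − 3 − 9a)    [combine like terms]
= −324ac − 108a − 324a^2 + 693c^2 + 231c + 693ac − 648c − 216 − 648a + 144ac^2 + 48ac + 144a^2c − 180c^3 − 60c^2 − 180ac^2    [distributive law]
= 417ac − 756a − 324a^2 + 633c^2 − 417c − 216 − 36ac^2 + 144a^2c − 180c^3    [combine like terms]

417ac − 756a − 324a^2 + 633c^2 − 417c − 216 − 36ac^2 + 144a^2c − 180c^3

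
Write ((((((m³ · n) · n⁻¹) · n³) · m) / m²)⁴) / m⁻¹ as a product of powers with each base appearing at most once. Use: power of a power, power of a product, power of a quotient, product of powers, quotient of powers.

m⁹·n¹²

((((((m³ · n) · n⁻¹) · n³) · m) / m²)⁴) / m⁻¹
= ((((((m³ · n) · n⁻¹) · n³) · m)⁴) / ((m²)⁴)) / m⁻¹    [power of a quotient]
= ((((((m³ · n) · n⁻¹) · n³)⁴) · (m⁴)) / ((m²)⁴)) / m⁻¹    [power of a product]
= ((((((m³ · n) · n⁻¹)⁴) · ((n³)⁴)) · (m⁴)) / ((m²)⁴)) / m⁻¹    [power of a product]
= ((((((m³ · n)⁴) · ((n⁻¹)⁴)) · ((n³)⁴)) · (m⁴)) / ((m²)⁴)) / m⁻¹    [power of a product]
= (((((((m³)⁴) · (n⁴)) · ((n⁻¹)⁴)) · ((n³)⁴)) · (m⁴)) / ((m²)⁴)) / m⁻¹    [power of a product]
= (((((m¹² · (n⁴)) · ((n⁻¹)⁴)) · ((n³)⁴)) · (m⁴)) / ((m²)⁴)) / m⁻¹    [power of a power]
= (((((m¹² · n⁴) · n⁻⁴) · ((n³)⁴)) · (m⁴)) / ((m²)⁴)) / m⁻¹    [power of a power]
= (((((m¹² · n⁴) · n⁻⁴) · n¹²) · (m⁴)) / ((m²)⁴)) / m⁻¹    [power of a power]
= (((((m¹² · n⁴) · n⁻⁴) · n¹²) · m⁴) / m⁸) / m⁻¹    [power of a power]
= m⁹·n¹²    [quotient of powers; product of powers]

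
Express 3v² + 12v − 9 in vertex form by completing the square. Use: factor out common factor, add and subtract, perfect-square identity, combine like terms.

3(v + 2)² − 21

3v² + 12v − 9
= 3(v² + 4v) − 9    [factor out 3 from the v-terms]
= 3(v² + 4v + 4 − 4) − 9    [add and subtract 4 inside the bracket]
= 3(v + 2)² − 12 − 9    [perfect-square identity]
= 3(v + 2)² − 21    [combine constants]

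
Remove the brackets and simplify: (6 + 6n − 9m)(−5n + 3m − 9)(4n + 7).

(6 + 6n − 9m)(−5n + 3m − 9)(4n + 7)
= (−30n + 18m − 54 − 30n^2 + 18mn − 54n + 45mn − 27m^2 + 81m)(4n + 7)    [distributive law]
= (−84n + 99m − 54 − 30n^2 + 63mn − 27m^2)(4n + 7)    [combine like terms]
= −336n^2 − 588n + 396mn + 693m − 216n − 378 − 120n^3 − 210n^2 + 252mn^2 + 441mn − 108m^2n − 189m^2    [distributive law]
= −546n^2 − 804n + 837mn + 693m − 378 − 120n^3 + 252mn^2 − 108m^2n − 189m^2    [combine like terms]

−546n^2 − 804n + 837mn + 693m − 378 − 120n^3 + 252mn^2 − 108m^2n − 189m^2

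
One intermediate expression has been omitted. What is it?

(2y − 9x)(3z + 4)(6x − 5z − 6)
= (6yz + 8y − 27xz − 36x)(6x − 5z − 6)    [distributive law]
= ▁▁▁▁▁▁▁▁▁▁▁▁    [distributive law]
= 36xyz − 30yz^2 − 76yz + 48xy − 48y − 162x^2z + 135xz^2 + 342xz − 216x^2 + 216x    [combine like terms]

After distributive law, the bracketed line is:

36xyz − 30yz^2 − 36yz + 48xy − 40yz − 48y − 162x^2z + 135xz^2 + 162xz − 216x^2 + 180xz + 216x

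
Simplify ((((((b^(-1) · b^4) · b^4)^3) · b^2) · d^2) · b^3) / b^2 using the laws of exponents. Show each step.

b^24·d^2

((((((b^(-1) · b^4) · b^4)^3) · b^2) · d^2) · b^3) / b^2
= ((((((b^(-1) · b^4)^3) · ((b^4)^3)) · b^2) · d^2) · b^3) / b^2    [power of a product]
= (((((((b^(-1))^3) · ((b^4)^3)) · ((b^4)^3)) · b^2) · d^2) · b^3) / b^2    [power of a product]
= (((((b^(-3) · ((b^4)^3)) · ((b^4)^3)) · b^2) · d^2) · b^3) / b^2    [power of a power]
= (((((b^(-3) · b^12) · ((b^4)^3)) · b^2) · d^2) · b^3) / b^2    [power of a power]
= ((((b^9 · ((b^4)^3)) · b^2) · d^2) · b^3) / b^2    [product of powers]
= ((((b^9 · b^12) · b^2) · d^2) · b^3) / b^2    [power of a power]
= (((b^21 · b^2) · d^2) · b^3) / b^2    [product of powers]
= ((b^23 · d^2) · b^3) / b^2    [product of powers]
= b^24·d^2    [quotient of powers; product of powers]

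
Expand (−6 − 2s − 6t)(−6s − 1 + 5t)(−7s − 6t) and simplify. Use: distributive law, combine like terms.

(−6 − 2s − 6t)(−6s − 1 + 5t)(−7s − 6t)
= (36s + 6 − 30t + 12s^2 + 2s − 10st + 36st + 6t − 30t^2)(−7s − 6t)    [distributive law]
= (38s + 6 − 24t + 12s^2 + 26st − 30t^2)(−7s − 6t)    [combine like terms]
= −266s^2 − 228st − 42s − 36t + 168st + 144t^2 − 84s^3 − 72s^2t − 182s^2t − 156st^2 + 210st^2 + 180t^3    [distributive law]
= −266s^2 − 60st − 42s − 36t + 144t^2 − 84s^3 − 254s^2t + 54st^2 + 180t^3    [combine like terms]

−266s^2 − 60st − 42s − 36t + 144t^2 − 84s^3 − 254s^2t + 54st^2 + 180t^3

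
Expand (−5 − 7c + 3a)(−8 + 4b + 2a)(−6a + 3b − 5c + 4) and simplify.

(−5 − 7c + 3a)(−8 + 4b + 2a)(−6a + 3b − 5c + 4)
= (40 − 20b − 10a + 56c − 28bc − 14ac − 24a + 12ab + 6a^2)(−6a + 3b − 5c + 4)    [distributive law]
= (40 − 20b − 34a + 56c − 28bc − 14ac + 12ab + 6a^2)(−6a + 3b − 5c + 4)    [combine like terms]
= −240a + 120b − 200c + 160 + 120ab − 60b^2 + 100bc − 80b + 204a^2 − 102ab + 170ac − 136a − 336ac + 168bc − 280c^2 + 224c + 168abc − 84b^2c + 140bc^2 − 112bc + 84a^2c − 42abc + 70ac^2 − 56ac − 72a^2b + 36ab^2 − 60abc + 48ab − 36a^3 + 18a^2b − 30a^2c + 24a^2    [distributive law]
= −376a + 40b + 24c + 160 + 66ab − 60b^2 + 156bc + 228a^2 − 222ac − 280c^2 + 66abc − 84b^2c + 140bc^2 + 54a^2c + 70ac^2 − 54a^2b + 36ab^2 − 36a^3    [combine like terms]

−376a + 40b + 24c + 160 + 66ab − 60b^2 + 156bc + 228a^2 − 222ac − 280c^2 + 66abc − 84b^2c + 140bc^2 + 54a^2c + 70ac^2 − 54a^2b + 36ab^2 − 36a^3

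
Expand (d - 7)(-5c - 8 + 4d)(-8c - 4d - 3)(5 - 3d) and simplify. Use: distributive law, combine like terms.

1040c²d - 120c²d² - 549cd² + 36cd³ + 2474cd + 1008d² - 476d³ - 76d + 48d⁴ - 1400c² - 2765c - 840

(d - 7)(-5c - 8 + 4d)(-8c - 4d - 3)(5 - 3d)
= (-5cd - 8d + 4d² + 35c + 56 - 28d)(-8c - 4d - 3)(5 - 3d)    [distributive law]
= (-5cd - 36d + 4d² + 35c + 56)(-8c - 4d - 3)(5 - 3d)    [combine like terms]
= (40c²d + 20cd² + 15cd + 288cd + 144d² + 108d - 32cd² - 16d³ - 12d² - 280c² - 140cd - 105c - 448c - 224d - 168)(5 - 3d)    [distributive law]
= (40c²d - 12cd² + 163cd + 132d² - 116d - 16d³ - 280c² - 553c - 168)(5 - 3d)    [combine like terms]
= 200c²d - 120c²d² - 60cd² + 36cd³ + 815cd - 489cd² + 660d² - 396d³ - 580d + 348d² - 80d³ + 48d⁴ - 1400c² + 840c²d - 2765c + 1659cd - 840 + 504d    [distributive law]
= 1040c²d - 120c²d² - 549cd² + 36cd³ + 2474cd + 1008d² - 476d³ - 76d + 48d⁴ - 1400c² - 2765c - 840    [combine like terms]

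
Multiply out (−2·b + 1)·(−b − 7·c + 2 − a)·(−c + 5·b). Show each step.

(−2·b + 1)·(−b − 7·c + 2 − a)·(−c + 5·b)
= (2·b^2 + 14·b·c − 4·b + 2·a·b − b − 7·c + 2 − a)·(−c + 5·b)    [distributive law]
= (2·b^2 + 14·b·c − 5·b + 2·a·b − 7·c + 2 − a)·(−c + 5·b)    [combine like terms]
= −2·b^2·c + 10·b^3 − 14·b·c^2 + 70·b^2·c + 5·b·c − 25·b^2 − 2·a·b·c + 10·a·b^2 + 7·c^2 − 35·b·c − 2·c + 10·b + a·c − 5·a·b    [distributive law]
= 68·b^2·c + 10·b^3 − 14·b·c^2 − 30·b·c − 25·b^2 − 2·a·b·c + 10·a·b^2 + 7·c^2 − 2·c + 10·b + a·c − 5·a·b    [combine like terms]

68·b^2·c + 10·b^3 − 14·b·c^2 − 30·b·c − 25·b^2 − 2·a·b·c + 10·a·b^2 + 7·c^2 − 2·c + 10·b + a·c − 5·a·b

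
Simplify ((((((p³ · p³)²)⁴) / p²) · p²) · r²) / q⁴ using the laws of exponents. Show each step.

((((((p³ · p³)²)⁴) / p²) · p²) · r²) / q⁴
= (((((p³ · p³)⁸) / p²) · p²) · r²) / q⁴    [power of a power]
= ((((((p³)⁸) · ((p³)⁸)) / p²) · p²) · r²) / q⁴    [power of a product]
= ((((p²⁴ · ((p³)⁸)) / p²) · p²) · r²) / q⁴    [power of a power]
= ((((p²⁴ · p²⁴) / p²) · p²) · r²) / q⁴    [power of a power]
= (((p⁴⁸ / p²) · p²) · r²) / q⁴    [product of powers]
= ((p⁴⁶ · p²) · r²) / q⁴    [quotient of powers]
= (p⁴⁸ · r²) / q⁴    [product of powers]
= p⁴⁸·q⁻⁴·r²    [quotient of powers]

p⁴⁸·q⁻⁴·r²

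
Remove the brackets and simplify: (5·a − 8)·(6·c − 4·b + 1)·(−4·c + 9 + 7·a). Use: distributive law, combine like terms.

−120·a·c² − 86·a·c + 210·a²·c + 80·a·b·c + 44·a·b − 140·a²·b − 11·a + 35·a² + 192·c² − 400·c − 128·b·c + 288·b − 72

(5·a − 8)·(6·c − 4·b + 1)·(−4·c + 9 + 7·a)
= (30·a·c − 20·a·b + 5·a − 48·c + 32·b − 8)·(−4·c + 9 + 7·a)    [distributive law]
= −120·a·c² + 270·a·c + 210·a²·c + 80·a·b·c − 180·a·b − 140·a²·b − 20·a·c + 45·a + 35·a² + 192·c² − 432·c − 336·a·c − 128·b·c + 288·b + 224·a·b + 32·c − 72 − 56·a    [distributive law]
= −120·a·c² − 86·a·c + 210·a²·c + 80·a·b·c + 44·a·b − 140·a²·b − 11·a + 35·a² + 192·c² − 400·c − 128·b·c + 288·b − 72    [combine like terms]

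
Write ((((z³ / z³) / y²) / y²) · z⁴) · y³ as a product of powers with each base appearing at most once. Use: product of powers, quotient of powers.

((((z³ / z³) / y²) / y²) · z⁴) · y³
= (((z⁰ / y²) / y²) · z⁴) · y³    [quotient of powers]
= y⁻¹z⁴    [quotient of powers; product of powers]

y⁻¹z⁴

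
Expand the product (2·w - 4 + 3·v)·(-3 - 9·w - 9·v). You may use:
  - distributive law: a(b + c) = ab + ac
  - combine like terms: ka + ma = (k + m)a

30·w - 18·w^2 - 45·v·w + 12 + 27·v - 27·v^2

(2·w - 4 + 3·v)·(-3 - 9·w - 9·v)
= -6·w - 18·w^2 - 18·v·w + 12 + 36·w + 36·v - 9·v - 27·v·w - 27·v^2    [distributive law]
= 30·w - 18·w^2 - 45·v·w + 12 + 27·v - 27·v^2    [combine like terms]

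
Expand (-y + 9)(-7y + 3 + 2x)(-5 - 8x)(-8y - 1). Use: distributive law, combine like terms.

280y^3 - 2605y^2 + 448xy^3 - 4248xy^2 + 750y + 1910xy - 128x^2y^2 + 1136x^2y + 135 + 306x + 144x^2

(-y + 9)(-7y + 3 + 2x)(-5 - 8x)(-8y - 1)
= (7y^2 - 3y - 2xy - 63y + 27 + 18x)(-5 - 8x)(-8y - 1)    [distributive law]
= (7y^2 - 66y - 2xy + 27 + 18x)(-5 - 8x)(-8y - 1)    [combine like terms]
= (-35y^2 - 56xy^2 + 330y + 528xy + 10xy + 16x^2y - 135 - 216x - 90x - 144x^2)(-8y - 1)    [distributive law]
= (-35y^2 - 56xy^2 + 330y + 538xy + 16x^2y - 135 - 306x - 144x^2)(-8y - 1)    [combine like terms]
= 280y^3 + 35y^2 + 448xy^3 + 56xy^2 - 2640y^2 - 330y - 4304xy^2 - 538xy - 128x^2y^2 - 16x^2y + 1080y + 135 + 2448xy + 306x + 1152x^2y + 144x^2    [distributive law]
= 280y^3 - 2605y^2 + 448xy^3 - 4248xy^2 + 750y + 1910xy - 128x^2y^2 + 1136x^2y + 135 + 306x + 144x^2    [combine like terms]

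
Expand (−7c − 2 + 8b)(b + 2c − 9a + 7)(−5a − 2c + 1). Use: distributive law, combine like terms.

(−7c − 2 + 8b)(b + 2c − 9a + 7)(−5a − 2c + 1)
= (−7bc − 14c^2 + 63ac − 49c − 2b − 4c + 18a − 14 + 8b^2 + 16bc − 72ab + 56b)(−5a − 2c + 1)    [distributive law]
= (9bc − 14c^2 + 63ac − 53c + 54b + 18a − 14 + 8b^2 − 72ab)(−5a − 2c + 1)    [combine like terms]
= −45abc − 18bc^2 + 9bc + 70ac^2 + 28c^3 − 14c^2 − 315a^2c − 126ac^2 + 63ac + 265ac + 106c^2 − 53c − 270ab − 108bc + 54b − 90a^2 − 36ac + 18a + 70a + 28c − 14 − 40ab^2 − 16b^2c + 8b^2 + 360a^2b + 144abc − 72ab    [distributive law]
= 99abc − 18bc^2 − 99bc − 56ac^2 + 28c^3 + 92c^2 − 315a^2c + 292ac − 25c − 342ab + 54b − 90a^2 + 88a − 14 − 40ab^2 − 16b^2c + 8b^2 + 360a^2b    [combine like terms]

99abc − 18bc^2 − 99bc − 56ac^2 + 28c^3 + 92c^2 − 315a^2c + 292ac − 25c − 342ab + 54b − 90a^2 + 88a − 14 − 40ab^2 − 16b^2c + 8b^2 + 360a^2b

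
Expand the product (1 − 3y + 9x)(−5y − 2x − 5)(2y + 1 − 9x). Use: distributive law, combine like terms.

(1 − 3y + 9x)(−5y − 2x − 5)(2y + 1 − 9x)
= (−5y − 2x − 5 + 15y² + 6xy + 15y − 45xy − 18x² − 45x)(2y + 1 − 9x)    [distributive law]
= (10y − 47x − 5 + 15y² − 39xy − 18x²)(2y + 1 − 9x)    [combine like terms]
= 20y² + 10y − 90xy − 94xy − 47x + 423x² − 10y − 5 + 45x + 30y³ + 15y² − 135xy² − 78xy² − 39xy + 351x²y − 36x²y − 18x² + 162x³    [distributive law]
= 35y² − 223xy − 2x + 405x² − 5 + 30y³ − 213xy² + 315x²y + 162x³    [combine like terms]

35y² − 223xy − 2x + 405x² − 5 + 30y³ − 213xy² + 315x²y + 162x³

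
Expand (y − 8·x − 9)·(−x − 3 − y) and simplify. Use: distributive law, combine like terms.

(y − 8·x − 9)·(−x − 3 − y)
= −x·y − 3·y − y² + 8·x² + 24·x + 8·x·y + 9·x + 27 + 9·y    [distributive law]
= 7·x·y + 6·y − y² + 8·x² + 33·x + 27    [combine like terms]

7·x·y + 6·y − y² + 8·x² + 33·x + 27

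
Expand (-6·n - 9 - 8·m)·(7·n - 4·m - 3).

-42·n^2 - 32·m·n - 45·n + 60·m + 27 + 32·m^2

(-6·n - 9 - 8·m)·(7·n - 4·m - 3)
= -42·n^2 + 24·m·n + 18·n - 63·n + 36·m + 27 - 56·m·n + 32·m^2 + 24·m    [distributive law]
= -42·n^2 - 32·m·n - 45·n + 60·m + 27 + 32·m^2    [combine like terms]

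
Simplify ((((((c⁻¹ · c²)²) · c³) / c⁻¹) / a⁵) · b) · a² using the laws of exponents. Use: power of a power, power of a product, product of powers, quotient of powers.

a⁻³bc⁶

((((((c⁻¹ · c²)²) · c³) / c⁻¹) / a⁵) · b) · a²
= (((((((c⁻¹)²) · ((c²)²)) · c³) / c⁻¹) / a⁵) · b) · a²    [power of a product]
= (((((c⁻² · ((c²)²)) · c³) / c⁻¹) / a⁵) · b) · a²    [power of a power]
= (((((c⁻² · c⁴) · c³) / c⁻¹) / a⁵) · b) · a²    [power of a power]
= ((((c² · c³) / c⁻¹) / a⁵) · b) · a²    [product of powers]
= (((c⁵ / c⁻¹) / a⁵) · b) · a²    [product of powers]
= ((c⁶ / a⁵) · b) · a²    [quotient of powers]
= a⁻³bc⁶    [quotient of powers]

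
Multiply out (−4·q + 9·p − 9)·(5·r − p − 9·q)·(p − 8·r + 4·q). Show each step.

(−4·q + 9·p − 9)·(5·r − p − 9·q)·(p − 8·r + 4·q)
= (−20·q·r + 4·p·q + 36·q² + 45·p·r − 9·p² − 81·p·q − 45·r + 9·p + 81·q)·(p − 8·r + 4·q)    [distributive law]
= (−20·q·r − 77·p·q + 36·q² + 45·p·r − 9·p² − 45·r + 9·p + 81·q)·(p − 8·r + 4·q)    [combine like terms]
= −20·p·q·r + 160·q·r² − 80·q²·r − 77·p²·q + 616·p·q·r − 308·p·q² + 36·p·q² − 288·q²·r + 144·q³ + 45·p²·r − 360·p·r² + 180·p·q·r − 9·p³ + 72·p²·r − 36·p²·q − 45·p·r + 360·r² − 180·q·r + 9·p² − 72·p·r + 36·p·q + 81·p·q − 648·q·r + 324·q²    [distributive law]
= 776·p·q·r + 160·q·r² − 368·q²·r − 113·p²·q − 272·p·q² + 144·q³ + 117·p²·r − 360·p·r² − 9·p³ − 117·p·r + 360·r² − 828·q·r + 9·p² + 117·p·q + 324·q²    [combine like terms]

776·p·q·r + 160·q·r² − 368·q²·r − 113·p²·q − 272·p·q² + 144·q³ + 117·p²·r − 360·p·r² − 9·p³ − 117·p·r + 360·r² − 828·q·r + 9·p² + 117·p·q + 324·q²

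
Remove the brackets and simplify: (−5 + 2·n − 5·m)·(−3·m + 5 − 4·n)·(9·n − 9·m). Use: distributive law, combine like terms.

−360·m·n + 90·m^2 − 225·n + 225·m + 270·n^2 + 198·m·n^2 + 9·m^2·n − 72·n^3 − 135·m^3

(−5 + 2·n − 5·m)·(−3·m + 5 − 4·n)·(9·n − 9·m)
= (15·m − 25 + 20·n − 6·m·n + 10·n − 8·n^2 + 15·m^2 − 25·m + 20·m·n)·(9·n − 9·m)    [distributive law]
= (−10·m − 25 + 30·n + 14·m·n − 8·n^2 + 15·m^2)·(9·n − 9·m)    [combine like terms]
= −90·m·n + 90·m^2 − 225·n + 225·m + 270·n^2 − 270·m·n + 126·m·n^2 − 126·m^2·n − 72·n^3 + 72·m·n^2 + 135·m^2·n − 135·m^3    [distributive law]
= −360·m·n + 90·m^2 − 225·n + 225·m + 270·n^2 + 198·m·n^2 + 9·m^2·n − 72·n^3 − 135·m^3    [combine like terms]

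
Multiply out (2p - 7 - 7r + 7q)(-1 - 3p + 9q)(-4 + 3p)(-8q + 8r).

(2p - 7 - 7r + 7q)(-1 - 3p + 9q)(-4 + 3p)(-8q + 8r)
= (-2p - 6p^2 + 18pq + 7 + 21p - 63q + 7r + 21pr - 63qr - 7q - 21pq + 63q^2)(-4 + 3p)(-8q + 8r)    [distributive law]
= (19p - 6p^2 - 3pq + 7 - 70q + 7r + 21pr - 63qr + 63q^2)(-4 + 3p)(-8q + 8r)    [combine like terms]
= (-76p + 57p^2 + 24p^2 - 18p^3 + 12pq - 9p^2q - 28 + 21p + 280q - 210pq - 28r + 21pr - 84pr + 63p^2r + 252qr - 189pqr - 252q^2 + 189pq^2)(-8q + 8r)    [distributive law]
= (-55p + 81p^2 - 18p^3 - 198pq - 9p^2q - 28 + 280q - 28r - 63pr + 63p^2r + 252qr - 189pqr - 252q^2 + 189pq^2)(-8q + 8r)    [combine like terms]
= 440pq - 440pr - 648p^2q + 648p^2r + 144p^3q - 144p^3r + 1584pq^2 - 1584pqr + 72p^2q^2 - 72p^2qr + 224q - 224r - 2240q^2 + 2240qr + 224qr - 224r^2 + 504pqr - 504pr^2 - 504p^2qr + 504p^2r^2 - 2016q^2r + 2016qr^2 + 1512pq^2r - 1512pqr^2 + 2016q^3 - 2016q^2r - 1512pq^3 + 1512pq^2r    [distributive law]
= 440pq - 440pr - 648p^2q + 648p^2r + 144p^3q - 144p^3r + 1584pq^2 - 1080pqr + 72p^2q^2 - 576p^2qr + 224q - 224r - 2240q^2 + 2464qr - 224r^2 - 504pr^2 + 504p^2r^2 - 4032q^2r + 2016qr^2 + 3024pq^2r - 1512pqr^2 + 2016q^3 - 1512pq^3    [combine like terms]

440pq - 440pr - 648p^2q + 648p^2r + 144p^3q - 144p^3r + 1584pq^2 - 1080pqr + 72p^2q^2 - 576p^2qr + 224q - 224r - 2240q^2 + 2464qr - 224r^2 - 504pr^2 + 504p^2r^2 - 4032q^2r + 2016qr^2 + 3024pq^2r - 1512pqr^2 + 2016q^3 - 1512pq^3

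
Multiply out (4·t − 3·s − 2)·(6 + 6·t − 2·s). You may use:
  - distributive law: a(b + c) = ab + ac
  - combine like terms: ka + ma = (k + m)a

(4·t − 3·s − 2)·(6 + 6·t − 2·s)
= 24·t + 24·t^2 − 8·s·t − 18·s − 18·s·t + 6·s^2 − 12 − 12·t + 4·s    [distributive law]
= 12·t + 24·t^2 − 26·s·t − 14·s + 6·s^2 − 12    [combine like terms]

12·t + 24·t^2 − 26·s·t − 14·s + 6·s^2 − 12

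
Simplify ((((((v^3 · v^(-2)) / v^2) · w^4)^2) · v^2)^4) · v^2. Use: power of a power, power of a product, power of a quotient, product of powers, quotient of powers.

((((((v^3 · v^(-2)) / v^2) · w^4)^2) · v^2)^4) · v^2
= ((((((v^3 · v^(-2)) / v^2) · w^4)^2)^4) · ((v^2)^4)) · v^2    [power of a product]
= (((((v^3 · v^(-2)) / v^2) · w^4)^8) · ((v^2)^4)) · v^2    [power of a power]
= (((((v^3 · v^(-2)) / v^2)^8) · ((w^4)^8)) · ((v^2)^4)) · v^2    [power of a product]
= (((((v^3 · v^(-2))^8) / ((v^2)^8)) · ((w^4)^8)) · ((v^2)^4)) · v^2    [power of a quotient]
= ((((((v^3)^8) · ((v^(-2))^8)) / ((v^2)^8)) · ((w^4)^8)) · ((v^2)^4)) · v^2    [power of a product]
= ((((v^24 · ((v^(-2))^8)) / ((v^2)^8)) · ((w^4)^8)) · ((v^2)^4)) · v^2    [power of a power]
= ((((v^24 · v^(-16)) / ((v^2)^8)) · ((w^4)^8)) · ((v^2)^4)) · v^2    [power of a power]
= (((v^8 / ((v^2)^8)) · ((w^4)^8)) · ((v^2)^4)) · v^2    [product of powers]
= (((v^8 / v^16) · ((w^4)^8)) · ((v^2)^4)) · v^2    [power of a power]
= ((v^(-8) · ((w^4)^8)) · ((v^2)^4)) · v^2    [quotient of powers]
= ((v^(-8) · w^32) · ((v^2)^4)) · v^2    [power of a power]
= ((v^(-8) · w^32) · v^8) · v^2    [power of a power]
= v^2w^32    [product of powers]

v^2w^32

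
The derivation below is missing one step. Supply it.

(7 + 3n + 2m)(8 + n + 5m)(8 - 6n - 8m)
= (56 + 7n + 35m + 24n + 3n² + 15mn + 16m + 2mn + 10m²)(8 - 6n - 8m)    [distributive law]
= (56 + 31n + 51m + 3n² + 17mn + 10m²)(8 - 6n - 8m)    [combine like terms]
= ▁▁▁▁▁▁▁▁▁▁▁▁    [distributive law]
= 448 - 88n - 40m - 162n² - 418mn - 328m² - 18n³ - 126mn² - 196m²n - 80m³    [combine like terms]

By distributive law:

448 - 336n - 448m + 248n - 186n² - 248mn + 408m - 306mn - 408m² + 24n² - 18n³ - 24mn² + 136mn - 102mn² - 136m²n + 80m² - 60m²n - 80m³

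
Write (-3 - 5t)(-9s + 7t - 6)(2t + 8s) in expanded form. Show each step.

126st + 216s^2 + 18t^2 + 36t + 144s - 190st^2 + 360s^2t - 70t^3

(-3 - 5t)(-9s + 7t - 6)(2t + 8s)
= (27s - 21t + 18 + 45st - 35t^2 + 30t)(2t + 8s)    [distributive law]
= (27s + 9t + 18 + 45st - 35t^2)(2t + 8s)    [combine like terms]
= 54st + 216s^2 + 18t^2 + 72st + 36t + 144s + 90st^2 + 360s^2t - 70t^3 - 280st^2    [distributive law]
= 126st + 216s^2 + 18t^2 + 36t + 144s - 190st^2 + 360s^2t - 70t^3    [combine like terms]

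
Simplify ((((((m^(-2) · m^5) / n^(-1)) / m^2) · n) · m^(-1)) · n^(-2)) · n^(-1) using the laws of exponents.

n^(-1)

((((((m^(-2) · m^5) / n^(-1)) / m^2) · n) · m^(-1)) · n^(-2)) · n^(-1)
= (((((m^3 / n^(-1)) / m^2) · n) · m^(-1)) · n^(-2)) · n^(-1)    [product of powers]
= n^(-1)    [quotient of powers; product of powers]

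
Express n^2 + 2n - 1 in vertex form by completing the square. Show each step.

(n + 1)^2 - 2

n^2 + 2n - 1
= n^2 + 2n + 1 - 1 - 1    [add and subtract 1]
= (n + 1)^2 - 1 - 1    [perfect-square identity]
= (n + 1)^2 - 2    [combine constants]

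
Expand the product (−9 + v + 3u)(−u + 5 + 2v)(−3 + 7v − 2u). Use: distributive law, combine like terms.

18u + 179uv − 39u² + 135 − 276v − 97v² + 31uv² − 31u²v + 14v³ + 6u³

(−9 + v + 3u)(−u + 5 + 2v)(−3 + 7v − 2u)
= (9u − 45 − 18v − uv + 5v + 2v² − 3u² + 15u + 6uv)(−3 + 7v − 2u)    [distributive law]
= (24u − 45 − 13v + 5uv + 2v² − 3u²)(−3 + 7v − 2u)    [combine like terms]
= −72u + 168uv − 48u² + 135 − 315v + 90u + 39v − 91v² + 26uv − 15uv + 35uv² − 10u²v − 6v² + 14v³ − 4uv² + 9u² − 21u²v + 6u³    [distributive law]
= 18u + 179uv − 39u² + 135 − 276v − 97v² + 31uv² − 31u²v + 14v³ + 6u³    [combine like terms]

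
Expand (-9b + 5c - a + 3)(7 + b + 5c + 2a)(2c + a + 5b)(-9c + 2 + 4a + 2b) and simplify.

-880bc^2 - 601bc + 1095abc + 2524b^2c + 332ab - 320a^2b - 1538ab^2 - 390b^2 - 690b^3 + 2052b^2c^2 - 42ab^2c - 31b^3c - 474a^2b^2 - 388ab^3 - 90b^4 - 305bc^3 + 727abc^2 + 51a^2bc - 120a^3b - 800c^3 - 178c^2 + 38ac^2 + 75ac + 203a^2c - 450c^4 - 115ac^3 + 131a^2c^2 + 22a^3c + 82a^2 - 8a^3 - 8a^4 + 84c + 42a + 210b

(-9b + 5c - a + 3)(7 + b + 5c + 2a)(2c + a + 5b)(-9c + 2 + 4a + 2b)
= (-63b - 9b^2 - 45bc - 18ab + 35c + 5bc + 25c^2 + 10ac - 7a - ab - 5ac - 2a^2 + 21 + 3b + 15c + 6a)(2c + a + 5b)(-9c + 2 + 4a + 2b)    [distributive law]
= (-60b - 9b^2 - 40bc - 19ab + 50c + 25c^2 + 5ac - a - 2a^2 + 21)(2c + a + 5b)(-9c + 2 + 4a + 2b)    [combine like terms]
= (-120bc - 60ab - 300b^2 - 18b^2c - 9ab^2 - 45b^3 - 80bc^2 - 40abc - 200b^2c - 38abc - 19a^2b - 95ab^2 + 100c^2 + 50ac + 250bc + 50c^3 + 25ac^2 + 125bc^2 + 10ac^2 + 5a^2c + 25abc - 2ac - a^2 - 5ab - 4a^2c - 2a^3 - 10a^2b + 42c + 21a + 105b)(-9c + 2 + 4a + 2b)    [distributive law]
= (130bc - 65ab - 300b^2 - 218b^2c - 104ab^2 - 45b^3 + 45bc^2 - 53abc - 29a^2b + 100c^2 + 48ac + 50c^3 + 35ac^2 + a^2c - a^2 - 2a^3 + 42c + 21a + 105b)(-9c + 2 + 4a + 2b)    [combine like terms]
= -1170bc^2 + 260bc + 520abc + 260b^2c + 585abc - 130ab - 260a^2b - 130ab^2 + 2700b^2c - 600b^2 - 1200ab^2 - 600b^3 + 1962b^2c^2 - 436b^2c - 872ab^2c - 436b^3c + 936ab^2c - 208ab^2 - 416a^2b^2 - 208ab^3 + 405b^3c - 90b^3 - 180ab^3 - 90b^4 - 405bc^3 + 90bc^2 + 180abc^2 + 90b^2c^2 + 477abc^2 - 106abc - 212a^2bc - 106ab^2c + 261a^2bc - 58a^2b - 116a^3b - 58a^2b^2 - 900c^3 + 200c^2 + 400ac^2 + 200bc^2 - 432ac^2 + 96ac + 192a^2c + 96abc - 450c^4 + 100c^3 + 200ac^3 + 100bc^3 - 315ac^3 + 70ac^2 + 140a^2c^2 + 70abc^2 - 9a^2c^2 + 2a^2c + 4a^3c + 2a^2bc + 9a^2c - 2a^2 - 4a^3 - 2a^2b + 18a^3c - 4a^3 - 8a^4 - 4a^3b - 378c^2 + 84c + 168ac + 84bc - 189ac + 42a + 84a^2 + 42ab - 945bc + 210b + 420ab + 210b^2    [distributive law]
= -880bc^2 - 601bc + 1095abc + 2524b^2c + 332ab - 320a^2b - 1538ab^2 - 390b^2 - 690b^3 + 2052b^2c^2 - 42ab^2c - 31b^3c - 474a^2b^2 - 388ab^3 - 90b^4 - 305bc^3 + 727abc^2 + 51a^2bc - 120a^3b - 800c^3 - 178c^2 + 38ac^2 + 75ac + 203a^2c - 450c^4 - 115ac^3 + 131a^2c^2 + 22a^3c + 82a^2 - 8a^3 - 8a^4 + 84c + 42a + 210b    [combine like terms]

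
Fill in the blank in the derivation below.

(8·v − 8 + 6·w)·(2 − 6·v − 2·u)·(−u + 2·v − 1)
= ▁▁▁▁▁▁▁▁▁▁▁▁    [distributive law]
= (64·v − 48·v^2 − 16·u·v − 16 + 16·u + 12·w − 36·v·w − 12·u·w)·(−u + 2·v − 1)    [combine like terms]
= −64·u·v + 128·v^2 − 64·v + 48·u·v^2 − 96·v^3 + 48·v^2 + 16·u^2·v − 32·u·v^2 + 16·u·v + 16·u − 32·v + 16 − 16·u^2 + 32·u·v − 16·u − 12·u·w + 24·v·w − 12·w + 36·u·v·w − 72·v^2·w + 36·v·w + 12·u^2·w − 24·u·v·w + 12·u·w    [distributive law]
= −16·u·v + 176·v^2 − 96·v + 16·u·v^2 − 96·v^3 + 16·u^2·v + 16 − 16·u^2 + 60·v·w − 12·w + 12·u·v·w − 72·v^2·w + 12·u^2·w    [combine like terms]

Applying distributive law to the line above:

(16·v − 48·v^2 − 16·u·v − 16 + 48·v + 16·u + 12·w − 36·v·w − 12·u·w)·(−u + 2·v − 1)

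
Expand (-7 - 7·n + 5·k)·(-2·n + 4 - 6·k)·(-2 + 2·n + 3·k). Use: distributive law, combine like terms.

-28·n - 56·n^2 + 18·k·n + 56 - 208·k + 246·k^2 + 28·n^3 + 106·k·n^2 + 36·k^2·n - 90·k^3

(-7 - 7·n + 5·k)·(-2·n + 4 - 6·k)·(-2 + 2·n + 3·k)
= (14·n - 28 + 42·k + 14·n^2 - 28·n + 42·k·n - 10·k·n + 20·k - 30·k^2)·(-2 + 2·n + 3·k)    [distributive law]
= (-14·n - 28 + 62·k + 14·n^2 + 32·k·n - 30·k^2)·(-2 + 2·n + 3·k)    [combine like terms]
= 28·n - 28·n^2 - 42·k·n + 56 - 56·n - 84·k - 124·k + 124·k·n + 186·k^2 - 28·n^2 + 28·n^3 + 42·k·n^2 - 64·k·n + 64·k·n^2 + 96·k^2·n + 60·k^2 - 60·k^2·n - 90·k^3    [distributive law]
= -28·n - 56·n^2 + 18·k·n + 56 - 208·k + 246·k^2 + 28·n^3 + 106·k·n^2 + 36·k^2·n - 90·k^3    [combine like terms]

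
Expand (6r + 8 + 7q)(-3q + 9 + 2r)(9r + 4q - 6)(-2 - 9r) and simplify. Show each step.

(6r + 8 + 7q)(-3q + 9 + 2r)(9r + 4q - 6)(-2 - 9r)
= (-18qr + 54r + 12r^2 - 24q + 72 + 16r - 21q^2 + 63q + 14qr)(9r + 4q - 6)(-2 - 9r)    [distributive law]
= (-4qr + 70r + 12r^2 + 39q + 72 - 21q^2)(9r + 4q - 6)(-2 - 9r)    [combine like terms]
= (-36qr^2 - 16q^2r + 24qr + 630r^2 + 280qr - 420r + 108r^3 + 48qr^2 - 72r^2 + 351qr + 156q^2 - 234q + 648r + 288q - 432 - 189q^2r - 84q^3 + 126q^2)(-2 - 9r)    [distributive law]
= (12qr^2 - 205q^2r + 655qr + 558r^2 + 228r + 108r^3 + 282q^2 + 54q - 432 - 84q^3)(-2 - 9r)    [combine like terms]
= -24qr^2 - 108qr^3 + 410q^2r + 1845q^2r^2 - 1310qr - 5895qr^2 - 1116r^2 - 5022r^3 - 456r - 2052r^2 - 216r^3 - 972r^4 - 564q^2 - 2538q^2r - 108q - 486qr + 864 + 3888r + 168q^3 + 756q^3r    [distributive law]
= -5919qr^2 - 108qr^3 - 2128q^2r + 1845q^2r^2 - 1796qr - 3168r^2 - 5238r^3 + 3432r - 972r^4 - 564q^2 - 108q + 864 + 168q^3 + 756q^3r    [combine like terms]

-5919qr^2 - 108qr^3 - 2128q^2r + 1845q^2r^2 - 1796qr - 3168r^2 - 5238r^3 + 3432r - 972r^4 - 564q^2 - 108q + 864 + 168q^3 + 756q^3r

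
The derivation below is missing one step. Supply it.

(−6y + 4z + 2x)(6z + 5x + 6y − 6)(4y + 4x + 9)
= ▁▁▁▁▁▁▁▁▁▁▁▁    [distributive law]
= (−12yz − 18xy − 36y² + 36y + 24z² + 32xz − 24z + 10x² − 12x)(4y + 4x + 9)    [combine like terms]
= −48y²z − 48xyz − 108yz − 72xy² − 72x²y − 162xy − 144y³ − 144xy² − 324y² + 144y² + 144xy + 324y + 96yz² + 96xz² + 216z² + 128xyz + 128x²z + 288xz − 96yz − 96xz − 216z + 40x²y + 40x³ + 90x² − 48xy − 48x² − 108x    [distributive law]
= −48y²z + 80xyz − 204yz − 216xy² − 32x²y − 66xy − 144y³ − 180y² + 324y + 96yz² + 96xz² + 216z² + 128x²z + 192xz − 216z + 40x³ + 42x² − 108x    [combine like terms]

By distributive law:

(−36yz − 30xy − 36y² + 36y + 24z² + 20xz + 24yz − 24z + 12xz + 10x² + 12xy − 12x)(4y + 4x + 9)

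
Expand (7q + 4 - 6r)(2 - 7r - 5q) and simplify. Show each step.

-6q - 19qr - 35q² + 8 - 40r + 42r²

(7q + 4 - 6r)(2 - 7r - 5q)
= 14q - 49qr - 35q² + 8 - 28r - 20q - 12r + 42r² + 30qr    [distributive law]
= -6q - 19qr - 35q² + 8 - 40r + 42r²    [combine like terms]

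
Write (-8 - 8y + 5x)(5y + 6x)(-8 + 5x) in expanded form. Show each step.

320y - 16xy + 384x - 480x² + 320y² - 200xy² - 115x²y + 150x³

(-8 - 8y + 5x)(5y + 6x)(-8 + 5x)
= (-40y - 48x - 40y² - 48xy + 25xy + 30x²)(-8 + 5x)    [distributive law]
= (-40y - 48x - 40y² - 23xy + 30x²)(-8 + 5x)    [combine like terms]
= 320y - 200xy + 384x - 240x² + 320y² - 200xy² + 184xy - 115x²y - 240x² + 150x³    [distributive law]
= 320y - 16xy + 384x - 480x² + 320y² - 200xy² - 115x²y + 150x³    [combine like terms]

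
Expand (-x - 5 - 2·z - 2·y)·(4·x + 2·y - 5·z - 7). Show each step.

-4·x² - 10·x·y - 3·x·z - 13·x + 4·y + 39·z + 35 + 6·y·z + 10·z² - 4·y²

(-x - 5 - 2·z - 2·y)·(4·x + 2·y - 5·z - 7)
= -4·x² - 2·x·y + 5·x·z + 7·x - 20·x - 10·y + 25·z + 35 - 8·x·z - 4·y·z + 10·z² + 14·z - 8·x·y - 4·y² + 10·y·z + 14·y    [distributive law]
= -4·x² - 10·x·y - 3·x·z - 13·x + 4·y + 39·z + 35 + 6·y·z + 10·z² - 4·y²    [combine like terms]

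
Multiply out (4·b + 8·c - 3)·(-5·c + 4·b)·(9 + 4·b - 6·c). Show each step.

240·b·c - 48·b²·c - 232·b·c² + 96·b² + 64·b³ - 450·c² + 240·c³ + 135·c - 108·b

(4·b + 8·c - 3)·(-5·c + 4·b)·(9 + 4·b - 6·c)
= (-20·b·c + 16·b² - 40·c² + 32·b·c + 15·c - 12·b)·(9 + 4·b - 6·c)    [distributive law]
= (12·b·c + 16·b² - 40·c² + 15·c - 12·b)·(9 + 4·b - 6·c)    [combine like terms]
= 108·b·c + 48·b²·c - 72·b·c² + 144·b² + 64·b³ - 96·b²·c - 360·c² - 160·b·c² + 240·c³ + 135·c + 60·b·c - 90·c² - 108·b - 48·b² + 72·b·c    [distributive law]
= 240·b·c - 48·b²·c - 232·b·c² + 96·b² + 64·b³ - 450·c² + 240·c³ + 135·c - 108·b    [combine like terms]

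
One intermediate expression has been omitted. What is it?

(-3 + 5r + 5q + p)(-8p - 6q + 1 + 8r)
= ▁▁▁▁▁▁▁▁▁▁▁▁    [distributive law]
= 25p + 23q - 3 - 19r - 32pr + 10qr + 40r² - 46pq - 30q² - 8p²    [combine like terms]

Applying distributive law to the line above:

24p + 18q - 3 - 24r - 40pr - 30qr + 5r + 40r² - 40pq - 30q² + 5q + 40qr - 8p² - 6pq + p + 8pr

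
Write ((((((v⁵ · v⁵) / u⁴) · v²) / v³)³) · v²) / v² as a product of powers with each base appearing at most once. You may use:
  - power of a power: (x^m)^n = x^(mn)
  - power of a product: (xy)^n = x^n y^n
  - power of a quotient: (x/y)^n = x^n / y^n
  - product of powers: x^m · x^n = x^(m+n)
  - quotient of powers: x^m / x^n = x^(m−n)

u⁻¹²v²⁷

((((((v⁵ · v⁵) / u⁴) · v²) / v³)³) · v²) / v²
= ((((((v⁵ · v⁵) / u⁴) · v²)³) / ((v³)³)) · v²) / v²    [power of a quotient]
= ((((((v⁵ · v⁵) / u⁴)³) · ((v²)³)) / ((v³)³)) · v²) / v²    [power of a product]
= ((((((v⁵ · v⁵)³) / ((u⁴)³)) · ((v²)³)) / ((v³)³)) · v²) / v²    [power of a quotient]
= (((((((v⁵)³) · ((v⁵)³)) / ((u⁴)³)) · ((v²)³)) / ((v³)³)) · v²) / v²    [power of a product]
= (((((v¹⁵ · ((v⁵)³)) / ((u⁴)³)) · ((v²)³)) / ((v³)³)) · v²) / v²    [power of a power]
= (((((v¹⁵ · v¹⁵) / ((u⁴)³)) · ((v²)³)) / ((v³)³)) · v²) / v²    [power of a power]
= ((((v³⁰ / ((u⁴)³)) · ((v²)³)) / ((v³)³)) · v²) / v²    [product of powers]
= ((((v³⁰ / u¹²) · ((v²)³)) / ((v³)³)) · v²) / v²    [power of a power]
= ((((v³⁰ / u¹²) · v⁶) / ((v³)³)) · v²) / v²    [power of a power]
= ((((v³⁰ / u¹²) · v⁶) / v⁹) · v²) / v²    [power of a power]
= u⁻¹²v²⁷    [quotient of powers; product of powers]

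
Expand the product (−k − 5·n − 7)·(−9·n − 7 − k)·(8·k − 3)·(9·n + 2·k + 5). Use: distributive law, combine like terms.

(−k − 5·n − 7)·(−9·n − 7 − k)·(8·k − 3)·(9·n + 2·k + 5)
= (9·k·n + 7·k + k² + 45·n² + 35·n + 5·k·n + 63·n + 49 + 7·k)·(8·k − 3)·(9·n + 2·k + 5)    [distributive law]
= (14·k·n + 14·k + k² + 45·n² + 98·n + 49)·(8·k − 3)·(9·n + 2·k + 5)    [combine like terms]
= (112·k²·n − 42·k·n + 112·k² − 42·k + 8·k³ − 3·k² + 360·k·n² − 135·n² + 784·k·n − 294·n + 392·k − 147)·(9·n + 2·k + 5)    [distributive law]
= (112·k²·n + 742·k·n + 109·k² + 350·k + 8·k³ + 360·k·n² − 135·n² − 294·n − 147)·(9·n + 2·k + 5)    [combine like terms]
= 1008·k²·n² + 224·k³·n + 560·k²·n + 6678·k·n² + 1484·k²·n + 3710·k·n + 981·k²·n + 218·k³ + 545·k² + 3150·k·n + 700·k² + 1750·k + 72·k³·n + 16·k⁴ + 40·k³ + 3240·k·n³ + 720·k²·n² + 1800·k·n² − 1215·n³ − 270·k·n² − 675·n² − 2646·n² − 588·k·n − 1470·n − 1323·n − 294·k − 735    [distributive law]
= 1728·k²·n² + 296·k³·n + 3025·k²·n + 8208·k·n² + 6272·k·n + 258·k³ + 1245·k² + 1456·k + 16·k⁴ + 3240·k·n³ − 1215·n³ − 3321·n² − 2793·n − 735    [combine like terms]

1728·k²·n² + 296·k³·n + 3025·k²·n + 8208·k·n² + 6272·k·n + 258·k³ + 1245·k² + 1456·k + 16·k⁴ + 3240·k·n³ − 1215·n³ − 3321·n² − 2793·n − 735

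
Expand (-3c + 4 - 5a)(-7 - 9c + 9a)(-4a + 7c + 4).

629ac + 3c² - 256c + 18ac² + 189c³ - 387a²c + 396a - 112 - 464a² + 180a³

(-3c + 4 - 5a)(-7 - 9c + 9a)(-4a + 7c + 4)
= (21c + 27c² - 27ac - 28 - 36c + 36a + 35a + 45ac - 45a²)(-4a + 7c + 4)    [distributive law]
= (-15c + 27c² + 18ac - 28 + 71a - 45a²)(-4a + 7c + 4)    [combine like terms]
= 60ac - 105c² - 60c - 108ac² + 189c³ + 108c² - 72a²c + 126ac² + 72ac + 112a - 196c - 112 - 284a² + 497ac + 284a + 180a³ - 315a²c - 180a²    [distributive law]
= 629ac + 3c² - 256c + 18ac² + 189c³ - 387a²c + 396a - 112 - 464a² + 180a³    [combine like terms]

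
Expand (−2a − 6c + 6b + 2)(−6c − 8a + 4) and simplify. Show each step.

(−2a − 6c + 6b + 2)(−6c − 8a + 4)
= 12ac + 16a^2 − 8a + 36c^2 + 48ac − 24c − 36bc − 48ab + 24b − 12c − 16a + 8    [distributive law]
= 60ac + 16a^2 − 24a + 36c^2 − 36c − 36bc − 48ab + 24b + 8    [combine like terms]

60ac + 16a^2 − 24a + 36c^2 − 36c − 36bc − 48ab + 24b + 8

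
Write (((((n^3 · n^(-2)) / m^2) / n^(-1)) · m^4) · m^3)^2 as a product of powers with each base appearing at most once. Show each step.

(((((n^3 · n^(-2)) / m^2) / n^(-1)) · m^4) · m^3)^2
= (((((n^3 · n^(-2)) / m^2) / n^(-1)) · m^4)^2) · ((m^3)^2)    [power of a product]
= (((((n^3 · n^(-2)) / m^2) / n^(-1))^2) · ((m^4)^2)) · ((m^3)^2)    [power of a product]
= (((((n^3 · n^(-2)) / m^2)^2) / ((n^(-1))^2)) · ((m^4)^2)) · ((m^3)^2)    [power of a quotient]
= (((((n^3 · n^(-2))^2) / ((m^2)^2)) / ((n^(-1))^2)) · ((m^4)^2)) · ((m^3)^2)    [power of a quotient]
= ((((((n^3)^2) · ((n^(-2))^2)) / ((m^2)^2)) / ((n^(-1))^2)) · ((m^4)^2)) · ((m^3)^2)    [power of a product]
= ((((n^6 · ((n^(-2))^2)) / ((m^2)^2)) / ((n^(-1))^2)) · ((m^4)^2)) · ((m^3)^2)    [power of a power]
= ((((n^6 · n^(-4)) / ((m^2)^2)) / ((n^(-1))^2)) · ((m^4)^2)) · ((m^3)^2)    [power of a power]
= (((n^2 / ((m^2)^2)) / ((n^(-1))^2)) · ((m^4)^2)) · ((m^3)^2)    [product of powers]
= (((n^2 / m^4) / ((n^(-1))^2)) · ((m^4)^2)) · ((m^3)^2)    [power of a power]
= (((n^2 / m^4) / n^(-2)) · ((m^4)^2)) · ((m^3)^2)    [power of a power]
= (((n^2 / m^4) / n^(-2)) · m^8) · ((m^3)^2)    [power of a power]
= (((n^2 / m^4) / n^(-2)) · m^8) · m^6    [power of a power]
= m^10n^4    [quotient of powers; product of powers]

m^10n^4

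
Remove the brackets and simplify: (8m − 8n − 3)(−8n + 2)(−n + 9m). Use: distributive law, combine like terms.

640mn^2 − 576m^2n + 56mn + 144m^2 − 64n^3 − 8n^2 + 6n − 54m

(8m − 8n − 3)(−8n + 2)(−n + 9m)
= (−64mn + 16m + 64n^2 − 16n + 24n − 6)(−n + 9m)    [distributive law]
= (−64mn + 16m + 64n^2 + 8n − 6)(−n + 9m)    [combine like terms]
= 64mn^2 − 576m^2n − 16mn + 144m^2 − 64n^3 + 576mn^2 − 8n^2 + 72mn + 6n − 54m    [distributive law]
= 640mn^2 − 576m^2n + 56mn + 144m^2 − 64n^3 − 8n^2 + 6n − 54m    [combine like terms]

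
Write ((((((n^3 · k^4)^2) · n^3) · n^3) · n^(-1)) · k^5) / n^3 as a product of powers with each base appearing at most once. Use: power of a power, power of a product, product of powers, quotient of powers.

k^13n^8

((((((n^3 · k^4)^2) · n^3) · n^3) · n^(-1)) · k^5) / n^3
= (((((((n^3)^2) · ((k^4)^2)) · n^3) · n^3) · n^(-1)) · k^5) / n^3    [power of a product]
= (((((n^6 · ((k^4)^2)) · n^3) · n^3) · n^(-1)) · k^5) / n^3    [power of a power]
= (((((n^6 · k^8) · n^3) · n^3) · n^(-1)) · k^5) / n^3    [power of a power]
= k^13n^8    [quotient of powers; product of powers]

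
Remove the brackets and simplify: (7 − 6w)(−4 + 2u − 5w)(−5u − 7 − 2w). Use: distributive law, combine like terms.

42u + 196 + 133w − 70u^2 + 111uw − 188w^2 + 60u^2w − 126uw^2 − 60w^3

(7 − 6w)(−4 + 2u − 5w)(−5u − 7 − 2w)
= (−28 + 14u − 35w + 24w − 12uw + 30w^2)(−5u − 7 − 2w)    [distributive law]
= (−28 + 14u − 11w − 12uw + 30w^2)(−5u − 7 − 2w)    [combine like terms]
= 140u + 196 + 56w − 70u^2 − 98u − 28uw + 55uw + 77w + 22w^2 + 60u^2w + 84uw + 24uw^2 − 150uw^2 − 210w^2 − 60w^3    [distributive law]
= 42u + 196 + 133w − 70u^2 + 111uw − 188w^2 + 60u^2w − 126uw^2 − 60w^3    [combine like terms]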